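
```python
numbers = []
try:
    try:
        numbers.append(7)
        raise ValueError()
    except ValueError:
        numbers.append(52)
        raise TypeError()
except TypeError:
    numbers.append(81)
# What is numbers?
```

Step-by-step execution trace:
1. Inner try: `numbers.append(7)` → numbers = [7].
2. `raise ValueError()` raises ValueError.
3. Inner `except ValueError` matches → `numbers.append(52)` → numbers = [7, 52].
4. `raise TypeError()` raises TypeError; propagates to outer try.
5. Outer `except TypeError` matches → `numbers.append(81)` → numbers = [7, 52, 81].
Result: [7, 52, 81]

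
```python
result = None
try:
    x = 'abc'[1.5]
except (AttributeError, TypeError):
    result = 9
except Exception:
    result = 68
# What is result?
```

Step-by-step execution trace:
1. `x = 'abc'[1.5]` raises TypeError.
2. `except (AttributeError, TypeError)` matches (TypeError is in the tuple) → result = 9.
3. `except Exception` is not reached.
Result: 9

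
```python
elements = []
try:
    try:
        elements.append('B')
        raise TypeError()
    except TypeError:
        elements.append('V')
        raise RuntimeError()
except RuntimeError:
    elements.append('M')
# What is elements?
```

Step-by-step execution trace:
1. Inner try: `elements.append('B')` → elements = ['B'].
2. `raise TypeError()` raises TypeError.
3. Inner `except TypeError` matches → `elements.append('V')` → elements = ['B', 'V'].
4. `raise RuntimeError()` raises RuntimeError; propagates to outer try.
5. Outer `except RuntimeError` matches → `elements.append('M')` → elements = ['B', 'V', 'M'].
Result: ['B', 'V', 'M']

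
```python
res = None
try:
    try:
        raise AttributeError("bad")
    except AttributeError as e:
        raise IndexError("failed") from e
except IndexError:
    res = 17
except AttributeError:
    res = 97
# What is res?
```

Step-by-step execution trace:
1. Inner try raises AttributeError; inner `except AttributeError as e` catches it.
2. `raise IndexError(...) from e` raises IndexError (AttributeError is attached as __cause__, but only IndexError is active).
3. Outer `except IndexError` matches → res = 17.
4. `except AttributeError` is not reached.
Result: 17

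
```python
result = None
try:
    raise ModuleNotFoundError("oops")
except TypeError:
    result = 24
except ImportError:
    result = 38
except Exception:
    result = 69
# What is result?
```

Step-by-step execution trace:
1. `raise ModuleNotFoundError(...)` raises ModuleNotFoundError.
2. `except TypeError` does not match (ModuleNotFoundError is not a subclass of TypeError); skipped.
3. `except ImportError` matches (ModuleNotFoundError is a subclass of ImportError) → result = 38.
4. `except Exception` is not reached.
Result: 38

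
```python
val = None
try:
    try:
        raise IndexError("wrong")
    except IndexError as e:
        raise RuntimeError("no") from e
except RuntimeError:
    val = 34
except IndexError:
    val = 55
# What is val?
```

Step-by-step execution trace:
1. Inner try raises IndexError; inner `except IndexError as e` catches it.
2. `raise RuntimeError(...) from e` raises RuntimeError (IndexError is attached as __cause__, but only RuntimeError is active).
3. Outer `except RuntimeError` matches → val = 34.
4. `except IndexError` is not reached.
Result: 34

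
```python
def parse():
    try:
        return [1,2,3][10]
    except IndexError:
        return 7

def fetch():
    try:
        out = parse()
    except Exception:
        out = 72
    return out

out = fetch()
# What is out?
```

Step-by-step execution trace:
1. `fetch()` calls `parse()`.
2. In parse: `[1,2,3][10]` raises IndexError; `except IndexError` catches it → returns 7.
3. In fetch: `out = parse()` → out = 7. No exception reaches fetch.
4. `except Exception` is skipped; fetch returns 7.
5. out = 7.
Result: 7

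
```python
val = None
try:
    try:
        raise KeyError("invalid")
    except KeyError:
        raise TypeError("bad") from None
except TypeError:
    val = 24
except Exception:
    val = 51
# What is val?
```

Step-by-step execution trace:
1. Inner try raises KeyError; inner `except KeyError` catches it.
2. `raise TypeError(...) from None` raises TypeError (from None suppresses __context__, but the active exception is still TypeError).
3. Outer `except TypeError` matches → val = 24.
4. `except Exception` is not reached.
Result: 24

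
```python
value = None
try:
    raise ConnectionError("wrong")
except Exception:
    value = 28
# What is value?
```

Step-by-step execution trace:
1. `raise ConnectionError(...)` raises ConnectionError.
2. `except Exception` matches (ConnectionError is a subclass of Exception) → value = 28.
Result: 28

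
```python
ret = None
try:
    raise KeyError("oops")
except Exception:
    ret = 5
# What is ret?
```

Step-by-step execution trace:
1. `raise KeyError(...)` raises KeyError.
2. `except Exception` matches (KeyError is a subclass of Exception) → ret = 5.
Result: 5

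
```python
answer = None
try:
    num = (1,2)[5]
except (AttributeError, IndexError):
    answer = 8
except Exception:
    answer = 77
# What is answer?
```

Step-by-step execution trace:
1. `num = (1,2)[5]` raises IndexError.
2. `except (AttributeError, IndexError)` matches (IndexError is in the tuple) → answer = 8.
3. `except Exception` is not reached.
Result: 8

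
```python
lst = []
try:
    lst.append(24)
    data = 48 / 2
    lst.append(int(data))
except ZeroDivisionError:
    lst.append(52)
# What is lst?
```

Step-by-step execution trace:
1. try: `lst.append(24)` → lst = [24].
2. `data = 48 / 2` → data = 24.0. No exception raised.
3. `lst.append(int(data))` → lst = [24, 24].
4. `except ZeroDivisionError` is skipped (no exception was raised).
Result: [24, 24]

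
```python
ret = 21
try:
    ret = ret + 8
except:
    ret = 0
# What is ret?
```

Step-by-step execution trace:
1. ret starts at 21.
2. try: `ret = ret + 8` → ret = 29. No exception raised.
3. `except` is skipped.
Result: 29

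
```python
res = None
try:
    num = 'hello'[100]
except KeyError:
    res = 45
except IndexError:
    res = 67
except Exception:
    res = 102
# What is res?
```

Step-by-step execution trace:
1. `num = 'hello'[100]` raises IndexError.
2. `except KeyError` does not match IndexError; skipped.
3. `except IndexError` matches → res = 67.
4. Remaining except clauses are skipped.
Result: 67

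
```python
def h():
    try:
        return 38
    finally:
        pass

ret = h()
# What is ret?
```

Step-by-step execution trace:
1. `h()` enters try: `return 38` sets pending return value 38.
2. Before returning, `finally: pass` runs (no effect).
3. h() returns 38 → ret = 38.
Result: 38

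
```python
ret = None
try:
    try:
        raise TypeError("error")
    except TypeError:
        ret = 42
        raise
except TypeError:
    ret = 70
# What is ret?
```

Step-by-step execution trace:
1. Inner try: `raise TypeError("error")` raises TypeError.
2. Inner `except TypeError` matches → ret = 42.
3. bare `raise` re-raises the same TypeError.
4. Outer `except TypeError` matches → ret = 70.
Result: 70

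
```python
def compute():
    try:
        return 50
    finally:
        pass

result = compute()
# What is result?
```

Step-by-step execution trace:
1. `compute()` enters try: `return 50` sets pending return value 50.
2. Before returning, `finally: pass` runs (no effect).
3. compute() returns 50 → result = 50.
Result: 50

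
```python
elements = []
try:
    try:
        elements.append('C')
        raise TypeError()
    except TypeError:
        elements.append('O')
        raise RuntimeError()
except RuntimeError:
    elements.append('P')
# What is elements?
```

Step-by-step execution trace:
1. Inner try: `elements.append('C')` → elements = ['C'].
2. `raise TypeError()` raises TypeError.
3. Inner `except TypeError` matches → `elements.append('O')` → elements = ['C', 'O'].
4. `raise RuntimeError()` raises RuntimeError; propagates to outer try.
5. Outer `except RuntimeError` matches → `elements.append('P')` → elements = ['C', 'O', 'P'].
Result: ['C', 'O', 'P']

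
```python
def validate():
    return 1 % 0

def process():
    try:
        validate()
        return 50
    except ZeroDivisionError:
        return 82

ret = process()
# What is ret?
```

Step-by-step execution trace:
1. `process()` calls `validate()`.
2. `validate()` evaluates `1 % 0`, which raises ZeroDivisionError; it propagates to the caller.
3. `return 50` is not reached.
4. `except ZeroDivisionError` in process matches → returns 82.
5. ret = 82.
Result: 82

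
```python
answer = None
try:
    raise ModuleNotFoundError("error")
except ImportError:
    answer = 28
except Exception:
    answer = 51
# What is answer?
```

Step-by-step execution trace:
1. `raise ModuleNotFoundError(...)` raises ModuleNotFoundError.
2. `except ImportError` matches (ModuleNotFoundError is a subclass of ImportError) → answer = 28.
3. `except Exception` is not reached.
Result: 28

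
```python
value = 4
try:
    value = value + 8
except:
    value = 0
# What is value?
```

Step-by-step execution trace:
1. value starts at 4.
2. try: `value = value + 8` → value = 12. No exception raised.
3. `except` is skipped.
Result: 12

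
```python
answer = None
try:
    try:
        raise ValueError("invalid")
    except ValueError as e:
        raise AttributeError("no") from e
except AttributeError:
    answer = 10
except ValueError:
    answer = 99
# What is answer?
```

Step-by-step execution trace:
1. Inner try raises ValueError; inner `except ValueError as e` catches it.
2. `raise AttributeError(...) from e` raises AttributeError (ValueError is attached as __cause__, but only AttributeError is active).
3. Outer `except AttributeError` matches → answer = 10.
4. `except ValueError` is not reached.
Result: 10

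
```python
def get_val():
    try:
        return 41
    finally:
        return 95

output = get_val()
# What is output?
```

Step-by-step execution trace:
1. `get_val()` enters try: `return 41` sets pending return value 41.
2. Before returning, `finally: return 95` runs and overrides the pending return.
3. get_val() returns 95 → output = 95.
Result: 95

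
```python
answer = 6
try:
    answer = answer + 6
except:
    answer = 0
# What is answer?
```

Step-by-step execution trace:
1. answer starts at 6.
2. try: `answer = answer + 6` → answer = 12. No exception raised.
3. `except` is skipped.
Result: 12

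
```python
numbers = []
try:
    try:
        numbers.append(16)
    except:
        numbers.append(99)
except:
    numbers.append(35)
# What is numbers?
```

Step-by-step execution trace:
1. Inner try: `numbers.append(16)` → numbers = [16]. No exception raised.
2. Inner `except` is skipped.
3. Inner try completes normally; outer `except` is skipped.
Result: [16]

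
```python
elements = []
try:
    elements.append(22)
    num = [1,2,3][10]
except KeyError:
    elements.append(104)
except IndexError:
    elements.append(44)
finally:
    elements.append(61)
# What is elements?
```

Step-by-step execution trace:
1. try: `elements.append(22)` → elements = [22].
2. `num = [1,2,3][10]` raises IndexError.
3. `except KeyError` does not match IndexError; skipped.
4. `except IndexError` matches → `elements.append(44)` → elements = [22, 44].
5. finally always runs: `elements.append(61)` → elements = [22, 44, 61].
Result: [22, 44, 61]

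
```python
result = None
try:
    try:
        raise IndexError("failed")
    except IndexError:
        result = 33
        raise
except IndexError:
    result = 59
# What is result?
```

Step-by-step execution trace:
1. Inner try: `raise IndexError("failed")` raises IndexError.
2. Inner `except IndexError` matches → result = 33.
3. bare `raise` re-raises the same IndexError.
4. Outer `except IndexError` matches → result = 59.
Result: 59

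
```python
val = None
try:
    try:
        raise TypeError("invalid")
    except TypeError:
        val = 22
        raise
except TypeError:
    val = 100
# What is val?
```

Step-by-step execution trace:
1. Inner try: `raise TypeError("invalid")` raises TypeError.
2. Inner `except TypeError` matches → val = 22.
3. bare `raise` re-raises the same TypeError.
4. Outer `except TypeError` matches → val = 100.
Result: 100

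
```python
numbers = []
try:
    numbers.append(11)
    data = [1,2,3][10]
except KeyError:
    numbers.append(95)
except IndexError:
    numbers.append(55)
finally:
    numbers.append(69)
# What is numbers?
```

Step-by-step execution trace:
1. try: `numbers.append(11)` → numbers = [11].
2. `data = [1,2,3][10]` raises IndexError.
3. `except KeyError` does not match IndexError; skipped.
4. `except IndexError` matches → `numbers.append(55)` → numbers = [11, 55].
5. finally always runs: `numbers.append(69)` → numbers = [11, 55, 69].
Result: [11, 55, 69]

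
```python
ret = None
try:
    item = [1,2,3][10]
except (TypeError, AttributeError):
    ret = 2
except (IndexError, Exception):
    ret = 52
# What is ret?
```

Step-by-step execution trace:
1. `item = [1,2,3][10]` raises IndexError.
2. `except (TypeError, AttributeError)` does not match IndexError; skipped.
3. `except (IndexError, Exception)` matches (IndexError is in the tuple) → ret = 52.
Result: 52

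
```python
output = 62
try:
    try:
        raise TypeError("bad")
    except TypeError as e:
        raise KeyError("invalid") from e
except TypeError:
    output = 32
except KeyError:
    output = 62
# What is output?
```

Step-by-step execution trace:
1. Inner try raises TypeError; inner `except TypeError as e` catches it.
2. `raise KeyError(...) from e` raises KeyError (TypeError is attached as __cause__, but only KeyError is active).
3. Outer `except TypeError` does not match KeyError; skipped.
4. Outer `except KeyError` matches → output = 62.
Result: 62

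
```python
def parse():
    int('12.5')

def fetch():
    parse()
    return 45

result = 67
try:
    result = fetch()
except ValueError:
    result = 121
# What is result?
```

Step-by-step execution trace:
1. result starts at 67.
2. try: `fetch()` calls `parse()`.
3. `parse()` evaluates `int('12.5')`, which raises ValueError; it propagates through fetch (uncaught).
4. `return 45` in fetch is not reached; the assignment to result does not complete.
5. `except ValueError` matches → result = 121.
Result: 121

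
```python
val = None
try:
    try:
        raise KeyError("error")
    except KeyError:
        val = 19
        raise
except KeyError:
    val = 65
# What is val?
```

Step-by-step execution trace:
1. Inner try: `raise KeyError("error")` raises KeyError.
2. Inner `except KeyError` matches → val = 19.
3. bare `raise` re-raises the same KeyError.
4. Outer `except KeyError` matches → val = 65.
Result: 65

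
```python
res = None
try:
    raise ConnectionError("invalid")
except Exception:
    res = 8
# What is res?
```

Step-by-step execution trace:
1. `raise ConnectionError(...)` raises ConnectionError.
2. `except Exception` matches (ConnectionError is a subclass of Exception) → res = 8.
Result: 8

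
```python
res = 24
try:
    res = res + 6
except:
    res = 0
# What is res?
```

Step-by-step execution trace:
1. res starts at 24.
2. try: `res = res + 6` → res = 30. No exception raised.
3. `except` is skipped.
Result: 30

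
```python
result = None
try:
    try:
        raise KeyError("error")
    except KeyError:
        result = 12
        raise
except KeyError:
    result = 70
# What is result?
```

Step-by-step execution trace:
1. Inner try: `raise KeyError("error")` raises KeyError.
2. Inner `except KeyError` matches → result = 12.
3. bare `raise` re-raises the same KeyError.
4. Outer `except KeyError` matches → result = 70.
Result: 70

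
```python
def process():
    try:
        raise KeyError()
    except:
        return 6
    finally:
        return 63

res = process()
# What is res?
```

Step-by-step execution trace:
1. `process()` enters try: `raise KeyError()` raises KeyError.
2. bare `except` matches → `return 6` sets pending return value 6.
3. Before returning, `finally: return 63` runs and overrides the pending return.
4. process() returns 63 → res = 63.
Result: 63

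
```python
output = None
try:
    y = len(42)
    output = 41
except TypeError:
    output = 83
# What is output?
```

Step-by-step execution trace:
1. `y = len(42)` raises TypeError.
2. `output = 41` is not reached.
3. `except TypeError` matches → output = 83.
Result: 83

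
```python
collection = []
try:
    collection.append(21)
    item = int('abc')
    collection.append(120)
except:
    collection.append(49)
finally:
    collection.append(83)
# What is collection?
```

Step-by-step execution trace:
1. try: `collection.append(21)` → collection = [21].
2. `item = int('abc')` raises ValueError; `collection.append(120)` is not reached.
3. bare `except` matches → `collection.append(49)` → collection = [21, 49].
4. finally always runs: `collection.append(83)` → collection = [21, 49, 83].
Result: [21, 49, 83]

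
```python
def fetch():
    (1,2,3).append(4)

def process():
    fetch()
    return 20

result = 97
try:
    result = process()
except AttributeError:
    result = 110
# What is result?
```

Step-by-step execution trace:
1. result starts at 97.
2. try: `process()` calls `fetch()`.
3. `fetch()` evaluates `(1,2,3).append(4)`, which raises AttributeError; it propagates through process (uncaught).
4. `return 20` in process is not reached; the assignment to result does not complete.
5. `except AttributeError` matches → result = 110.
Result: 110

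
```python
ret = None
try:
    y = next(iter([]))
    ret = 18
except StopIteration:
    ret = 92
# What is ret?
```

Step-by-step execution trace:
1. `y = next(iter([]))` raises StopIteration.
2. `ret = 18` is not reached.
3. `except StopIteration` matches → ret = 92.
Result: 92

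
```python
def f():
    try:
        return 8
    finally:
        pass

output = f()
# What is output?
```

Step-by-step execution trace:
1. `f()` enters try: `return 8` sets pending return value 8.
2. Before returning, `finally: pass` runs (no effect).
3. f() returns 8 → output = 8.
Result: 8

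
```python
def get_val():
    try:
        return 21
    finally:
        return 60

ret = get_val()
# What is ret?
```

Step-by-step execution trace:
1. `get_val()` enters try: `return 21` sets pending return value 21.
2. Before returning, `finally: return 60` runs and overrides the pending return.
3. get_val() returns 60 → ret = 60.
Result: 60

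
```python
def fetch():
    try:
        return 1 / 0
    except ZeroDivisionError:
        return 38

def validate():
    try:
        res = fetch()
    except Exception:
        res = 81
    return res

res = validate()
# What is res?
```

Step-by-step execution trace:
1. `validate()` calls `fetch()`.
2. In fetch: `1 / 0` raises ZeroDivisionError; `except ZeroDivisionError` catches it → returns 38.
3. In validate: `res = fetch()` → res = 38. No exception reaches validate.
4. `except Exception` is skipped; validate returns 38.
5. res = 38.
Result: 38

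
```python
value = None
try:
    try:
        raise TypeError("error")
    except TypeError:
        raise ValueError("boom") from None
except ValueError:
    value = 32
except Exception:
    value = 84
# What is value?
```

Step-by-step execution trace:
1. Inner try raises TypeError; inner `except TypeError` catches it.
2. `raise ValueError(...) from None` raises ValueError (from None suppresses __context__, but the active exception is still ValueError).
3. Outer `except ValueError` matches → value = 32.
4. `except Exception` is not reached.
Result: 32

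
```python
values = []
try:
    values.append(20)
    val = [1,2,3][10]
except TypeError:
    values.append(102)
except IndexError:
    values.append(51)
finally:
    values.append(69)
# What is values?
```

Step-by-step execution trace:
1. try: `values.append(20)` → values = [20].
2. `val = [1,2,3][10]` raises IndexError.
3. `except TypeError` does not match IndexError; skipped.
4. `except IndexError` matches → `values.append(51)` → values = [20, 51].
5. finally always runs: `values.append(69)` → values = [20, 51, 69].
Result: [20, 51, 69]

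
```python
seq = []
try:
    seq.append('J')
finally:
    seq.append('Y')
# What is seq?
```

Step-by-step execution trace:
1. try: `seq.append('J')` → seq = ['J'].
2. The try body completes without raising.
3. finally always runs: `seq.append('Y')` → seq = ['J', 'Y'].
Result: ['J', 'Y']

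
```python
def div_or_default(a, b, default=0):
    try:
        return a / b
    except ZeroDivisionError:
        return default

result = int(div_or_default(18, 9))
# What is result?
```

Step-by-step execution trace:
1. `div_or_default(18, 9)` enters try: `return 18 / 9` → returns 2.0. No exception raised.
2. `except ZeroDivisionError` is skipped.
3. `int(2.0)` → 2 → result = 2.
Result: 2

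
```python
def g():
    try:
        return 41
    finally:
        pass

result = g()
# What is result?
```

Step-by-step execution trace:
1. `g()` enters try: `return 41` sets pending return value 41.
2. Before returning, `finally: pass` runs (no effect).
3. g() returns 41 → result = 41.
Result: 41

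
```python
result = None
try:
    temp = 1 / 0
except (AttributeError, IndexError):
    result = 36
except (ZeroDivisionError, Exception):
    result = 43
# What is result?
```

Step-by-step execution trace:
1. `temp = 1 / 0` raises ZeroDivisionError.
2. `except (AttributeError, IndexError)` does not match ZeroDivisionError; skipped.
3. `except (ZeroDivisionError, Exception)` matches (ZeroDivisionError is in the tuple) → result = 43.
Result: 43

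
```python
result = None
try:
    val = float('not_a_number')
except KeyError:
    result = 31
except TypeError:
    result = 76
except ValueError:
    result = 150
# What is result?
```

Step-by-step execution trace:
1. `val = float('not_a_number')` raises ValueError.
2. `except KeyError` does not match ValueError; skipped.
3. `except TypeError` does not match ValueError; skipped.
4. `except ValueError` matches → result = 150.
Result: 150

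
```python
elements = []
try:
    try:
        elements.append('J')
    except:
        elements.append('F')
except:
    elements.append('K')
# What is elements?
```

Step-by-step execution trace:
1. Inner try: `elements.append('J')` → elements = ['J']. No exception raised.
2. Inner `except` is skipped.
3. Inner try completes normally; outer `except` is skipped.
Result: ['J']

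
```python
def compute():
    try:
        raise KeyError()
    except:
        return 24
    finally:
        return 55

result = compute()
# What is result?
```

Step-by-step execution trace:
1. `compute()` enters try: `raise KeyError()` raises KeyError.
2. bare `except` matches → `return 24` sets pending return value 24.
3. Before returning, `finally: return 55` runs and overrides the pending return.
4. compute() returns 55 → result = 55.
Result: 55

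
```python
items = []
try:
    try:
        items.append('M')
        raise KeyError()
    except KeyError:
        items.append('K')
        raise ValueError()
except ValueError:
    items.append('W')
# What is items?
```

Step-by-step execution trace:
1. Inner try: `items.append('M')` → items = ['M'].
2. `raise KeyError()` raises KeyError.
3. Inner `except KeyError` matches → `items.append('K')` → items = ['M', 'K'].
4. `raise ValueError()` raises ValueError; propagates to outer try.
5. Outer `except ValueError` matches → `items.append('W')` → items = ['M', 'K', 'W'].
Result: ['M', 'K', 'W']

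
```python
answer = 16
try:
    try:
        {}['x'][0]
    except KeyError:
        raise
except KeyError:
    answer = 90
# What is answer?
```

Step-by-step execution trace:
1. Inner try: `{}['x'][0]` raises KeyError.
2. Inner `except KeyError` matches; bare `raise` re-raises the same KeyError.
3. Outer `except KeyError` matches → answer = 90.
Result: 90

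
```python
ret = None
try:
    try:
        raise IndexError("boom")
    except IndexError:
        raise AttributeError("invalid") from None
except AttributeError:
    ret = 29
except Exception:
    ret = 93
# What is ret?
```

Step-by-step execution trace:
1. Inner try raises IndexError; inner `except IndexError` catches it.
2. `raise AttributeError(...) from None` raises AttributeError (from None suppresses __context__, but the active exception is still AttributeError).
3. Outer `except AttributeError` matches → ret = 29.
4. `except Exception` is not reached.
Result: 29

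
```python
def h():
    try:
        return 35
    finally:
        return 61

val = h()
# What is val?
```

Step-by-step execution trace:
1. `h()` enters try: `return 35` sets pending return value 35.
2. Before returning, `finally: return 61` runs and overrides the pending return.
3. h() returns 61 → val = 61.
Result: 61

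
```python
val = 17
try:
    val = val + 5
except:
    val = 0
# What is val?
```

Step-by-step execution trace:
1. val starts at 17.
2. try: `val = val + 5` → val = 22. No exception raised.
3. `except` is skipped.
Result: 22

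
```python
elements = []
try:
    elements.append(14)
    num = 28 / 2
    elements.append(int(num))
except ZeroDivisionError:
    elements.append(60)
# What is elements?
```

Step-by-step execution trace:
1. try: `elements.append(14)` → elements = [14].
2. `num = 28 / 2` → num = 14.0. No exception raised.
3. `elements.append(int(num))` → elements = [14, 14].
4. `except ZeroDivisionError` is skipped (no exception was raised).
Result: [14, 14]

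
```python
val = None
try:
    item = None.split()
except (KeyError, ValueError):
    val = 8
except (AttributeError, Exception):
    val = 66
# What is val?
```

Step-by-step execution trace:
1. `item = None.split()` raises AttributeError.
2. `except (KeyError, ValueError)` does not match AttributeError; skipped.
3. `except (AttributeError, Exception)` matches (AttributeError is in the tuple) → val = 66.
Result: 66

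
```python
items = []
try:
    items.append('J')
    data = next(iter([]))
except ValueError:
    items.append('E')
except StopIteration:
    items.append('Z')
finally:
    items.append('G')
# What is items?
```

Step-by-step execution trace:
1. try: `items.append('J')` → items = ['J'].
2. `data = next(iter([]))` raises StopIteration.
3. `except ValueError` does not match StopIteration; skipped.
4. `except StopIteration` matches → `items.append('Z')` → items = ['J', 'Z'].
5. finally always runs: `items.append('G')` → items = ['J', 'Z', 'G'].
Result: ['J', 'Z', 'G']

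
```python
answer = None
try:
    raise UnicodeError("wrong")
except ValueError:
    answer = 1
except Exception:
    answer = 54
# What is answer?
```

Step-by-step execution trace:
1. `raise UnicodeError(...)` raises UnicodeError.
2. `except ValueError` matches (UnicodeError is a subclass of ValueError) → answer = 1.
3. `except Exception` is not reached.
Result: 1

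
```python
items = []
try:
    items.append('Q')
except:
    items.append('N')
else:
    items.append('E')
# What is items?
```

Step-by-step execution trace:
1. try: `items.append('Q')` → items = ['Q']. No exception raised.
2. `except` is skipped.
3. `else` runs (try completed without exception): `items.append('E')` → items = ['Q', 'E'].
Result: ['Q', 'E']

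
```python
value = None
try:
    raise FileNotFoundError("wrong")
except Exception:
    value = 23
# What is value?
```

Step-by-step execution trace:
1. `raise FileNotFoundError(...)` raises FileNotFoundError.
2. `except Exception` matches (FileNotFoundError is a subclass of Exception) → value = 23.
Result: 23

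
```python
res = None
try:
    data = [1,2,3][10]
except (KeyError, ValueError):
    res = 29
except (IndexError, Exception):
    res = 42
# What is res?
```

Step-by-step execution trace:
1. `data = [1,2,3][10]` raises IndexError.
2. `except (KeyError, ValueError)` does not match IndexError; skipped.
3. `except (IndexError, Exception)` matches (IndexError is in the tuple) → res = 42.
Result: 42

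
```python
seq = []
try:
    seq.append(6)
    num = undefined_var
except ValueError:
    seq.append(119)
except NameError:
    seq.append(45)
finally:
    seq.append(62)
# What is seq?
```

Step-by-step execution trace:
1. try: `seq.append(6)` → seq = [6].
2. `num = undefined_var` raises NameError.
3. `except ValueError` does not match NameError; skipped.
4. `except NameError` matches → `seq.append(45)` → seq = [6, 45].
5. finally always runs: `seq.append(62)` → seq = [6, 45, 62].
Result: [6, 45, 62]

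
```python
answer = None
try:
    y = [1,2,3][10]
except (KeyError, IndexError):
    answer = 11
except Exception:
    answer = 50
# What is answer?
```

Step-by-step execution trace:
1. `y = [1,2,3][10]` raises IndexError.
2. `except (KeyError, IndexError)` matches (IndexError is in the tuple) → answer = 11.
3. `except Exception` is not reached.
Result: 11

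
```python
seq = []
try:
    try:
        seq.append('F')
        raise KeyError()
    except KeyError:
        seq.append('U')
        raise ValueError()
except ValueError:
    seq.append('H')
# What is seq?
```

Step-by-step execution trace:
1. Inner try: `seq.append('F')` → seq = ['F'].
2. `raise KeyError()` raises KeyError.
3. Inner `except KeyError` matches → `seq.append('U')` → seq = ['F', 'U'].
4. `raise ValueError()` raises ValueError; propagates to outer try.
5. Outer `except ValueError` matches → `seq.append('H')` → seq = ['F', 'U', 'H'].
Result: ['F', 'U', 'H']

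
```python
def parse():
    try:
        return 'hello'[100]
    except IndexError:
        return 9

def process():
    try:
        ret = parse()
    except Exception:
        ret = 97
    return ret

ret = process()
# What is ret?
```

Step-by-step execution trace:
1. `process()` calls `parse()`.
2. In parse: `'hello'[100]` raises IndexError; `except IndexError` catches it → returns 9.
3. In process: `ret = parse()` → ret = 9. No exception reaches process.
4. `except Exception` is skipped; process returns 9.
5. ret = 9.
Result: 9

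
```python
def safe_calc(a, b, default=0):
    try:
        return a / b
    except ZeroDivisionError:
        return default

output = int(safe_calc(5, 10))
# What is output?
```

Step-by-step execution trace:
1. `safe_calc(5, 10)` enters try: `return 5 / 10` → returns 0.5. No exception raised.
2. `except ZeroDivisionError` is skipped.
3. `int(0.5)` → 0 → output = 0.
Result: 0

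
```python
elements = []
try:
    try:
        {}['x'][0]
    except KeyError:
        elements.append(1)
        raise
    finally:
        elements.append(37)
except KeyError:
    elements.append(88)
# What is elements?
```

Step-by-step execution trace:
1. Inner try: `{}['x'][0]` raises KeyError.
2. Inner `except KeyError` matches → `elements.append(1)` → elements = [1].
3. bare `raise` re-raises KeyError.
4. Inner `finally` runs during unwinding: `elements.append(37)` → elements = [1, 37].
5. Outer `except KeyError` matches → `elements.append(88)` → elements = [1, 37, 88].
Result: [1, 37, 88]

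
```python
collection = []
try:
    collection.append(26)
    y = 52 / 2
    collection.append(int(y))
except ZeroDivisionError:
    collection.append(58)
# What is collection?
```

Step-by-step execution trace:
1. try: `collection.append(26)` → collection = [26].
2. `y = 52 / 2` → y = 26.0. No exception raised.
3. `collection.append(int(y))` → collection = [26, 26].
4. `except ZeroDivisionError` is skipped (no exception was raised).
Result: [26, 26]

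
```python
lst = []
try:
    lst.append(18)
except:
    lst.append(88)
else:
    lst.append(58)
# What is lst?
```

Step-by-step execution trace:
1. try: `lst.append(18)` → lst = [18]. No exception raised.
2. `except` is skipped.
3. `else` runs (try completed without exception): `lst.append(58)` → lst = [18, 58].
Result: [18, 58]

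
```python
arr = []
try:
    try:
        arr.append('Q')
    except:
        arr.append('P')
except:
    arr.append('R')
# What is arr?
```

Step-by-step execution trace:
1. Inner try: `arr.append('Q')` → arr = ['Q']. No exception raised.
2. Inner `except` is skipped.
3. Inner try completes normally; outer `except` is skipped.
Result: ['Q']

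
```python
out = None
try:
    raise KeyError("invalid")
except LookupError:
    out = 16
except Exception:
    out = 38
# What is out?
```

Step-by-step execution trace:
1. `raise KeyError(...)` raises KeyError.
2. `except LookupError` matches (KeyError is a subclass of LookupError) → out = 16.
3. `except Exception` is not reached.
Result: 16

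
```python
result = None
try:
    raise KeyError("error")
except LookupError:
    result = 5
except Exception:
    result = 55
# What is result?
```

Step-by-step execution trace:
1. `raise KeyError(...)` raises KeyError.
2. `except LookupError` matches (KeyError is a subclass of LookupError) → result = 5.
3. `except Exception` is not reached.
Result: 5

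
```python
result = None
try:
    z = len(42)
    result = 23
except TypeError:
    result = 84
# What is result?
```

Step-by-step execution trace:
1. `z = len(42)` raises TypeError.
2. `result = 23` is not reached.
3. `except TypeError` matches → result = 84.
Result: 84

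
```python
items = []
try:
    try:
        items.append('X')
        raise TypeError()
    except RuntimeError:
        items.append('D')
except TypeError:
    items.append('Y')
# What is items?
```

Step-by-step execution trace:
1. Inner try: `items.append('X')` → items = ['X'].
2. `raise TypeError()` raises TypeError.
3. Inner `except RuntimeError` does not match TypeError; exception propagates to outer try.
4. Outer `except TypeError` matches → `items.append('Y')` → items = ['X', 'Y'].
Result: ['X', 'Y']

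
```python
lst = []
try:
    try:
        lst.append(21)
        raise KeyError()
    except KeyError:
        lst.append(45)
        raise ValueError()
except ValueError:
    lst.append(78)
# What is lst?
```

Step-by-step execution trace:
1. Inner try: `lst.append(21)` → lst = [21].
2. `raise KeyError()` raises KeyError.
3. Inner `except KeyError` matches → `lst.append(45)` → lst = [21, 45].
4. `raise ValueError()` raises ValueError; propagates to outer try.
5. Outer `except ValueError` matches → `lst.append(78)` → lst = [21, 45, 78].
Result: [21, 45, 78]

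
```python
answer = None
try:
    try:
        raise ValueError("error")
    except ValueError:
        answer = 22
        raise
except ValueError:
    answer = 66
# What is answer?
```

Step-by-step execution trace:
1. Inner try: `raise ValueError("error")` raises ValueError.
2. Inner `except ValueError` matches → answer = 22.
3. bare `raise` re-raises the same ValueError.
4. Outer `except ValueError` matches → answer = 66.
Result: 66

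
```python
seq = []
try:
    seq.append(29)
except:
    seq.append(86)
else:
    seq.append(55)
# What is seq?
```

Step-by-step execution trace:
1. try: `seq.append(29)` → seq = [29]. No exception raised.
2. `except` is skipped.
3. `else` runs (try completed without exception): `seq.append(55)` → seq = [29, 55].
Result: [29, 55]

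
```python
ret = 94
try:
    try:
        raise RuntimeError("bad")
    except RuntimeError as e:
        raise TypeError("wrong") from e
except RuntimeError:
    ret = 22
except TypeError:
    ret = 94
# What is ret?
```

Step-by-step execution trace:
1. Inner try raises RuntimeError; inner `except RuntimeError as e` catches it.
2. `raise TypeError(...) from e` raises TypeError (RuntimeError is attached as __cause__, but only TypeError is active).
3. Outer `except RuntimeError` does not match TypeError; skipped.
4. Outer `except TypeError` matches → ret = 94.
Result: 94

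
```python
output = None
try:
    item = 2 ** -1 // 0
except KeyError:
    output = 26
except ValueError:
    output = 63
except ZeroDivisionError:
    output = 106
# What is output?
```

Step-by-step execution trace:
1. `item = 2 ** -1 // 0` raises ZeroDivisionError.
2. `except KeyError` does not match ZeroDivisionError; skipped.
3. `except ValueError` does not match ZeroDivisionError; skipped.
4. `except ZeroDivisionError` matches → output = 106.
Result: 106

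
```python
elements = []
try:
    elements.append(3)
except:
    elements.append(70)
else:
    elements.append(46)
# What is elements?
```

Step-by-step execution trace:
1. try: `elements.append(3)` → elements = [3]. No exception raised.
2. `except` is skipped.
3. `else` runs (try completed without exception): `elements.append(46)` → elements = [3, 46].
Result: [3, 46]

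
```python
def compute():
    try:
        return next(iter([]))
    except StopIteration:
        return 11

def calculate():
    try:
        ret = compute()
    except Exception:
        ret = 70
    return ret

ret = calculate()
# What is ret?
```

Step-by-step execution trace:
1. `calculate()` calls `compute()`.
2. In compute: `next(iter([]))` raises StopIteration; `except StopIteration` catches it → returns 11.
3. In calculate: `ret = compute()` → ret = 11. No exception reaches calculate.
4. `except Exception` is skipped; calculate returns 11.
5. ret = 11.
Result: 11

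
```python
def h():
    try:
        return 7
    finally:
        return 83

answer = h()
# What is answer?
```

Step-by-step execution trace:
1. `h()` enters try: `return 7` sets pending return value 7.
2. Before returning, `finally: return 83` runs and overrides the pending return.
3. h() returns 83 → answer = 83.
Result: 83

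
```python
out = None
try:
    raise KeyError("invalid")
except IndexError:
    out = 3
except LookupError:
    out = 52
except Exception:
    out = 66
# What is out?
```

Step-by-step execution trace:
1. `raise KeyError(...)` raises KeyError.
2. `except IndexError` does not match (KeyError is not a subclass of IndexError); skipped.
3. `except LookupError` matches (KeyError is a subclass of LookupError) → out = 52.
4. `except Exception` is not reached.
Result: 52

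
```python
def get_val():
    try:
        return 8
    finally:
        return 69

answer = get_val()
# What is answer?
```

Step-by-step execution trace:
1. `get_val()` enters try: `return 8` sets pending return value 8.
2. Before returning, `finally: return 69` runs and overrides the pending return.
3. get_val() returns 69 → answer = 69.
Result: 69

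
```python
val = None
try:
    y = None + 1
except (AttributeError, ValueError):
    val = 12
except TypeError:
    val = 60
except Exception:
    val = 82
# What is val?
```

Step-by-step execution trace:
1. `y = None + 1` raises TypeError.
2. `except (AttributeError, ValueError)` does not match TypeError; skipped.
3. `except TypeError` matches (exact type match) → val = 60.
4. `except Exception` is not reached.
Result: 60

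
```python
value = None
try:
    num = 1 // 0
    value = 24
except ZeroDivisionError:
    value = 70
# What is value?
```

Step-by-step execution trace:
1. `num = 1 // 0` raises ZeroDivisionError.
2. `value = 24` is not reached.
3. `except ZeroDivisionError` matches → value = 70.
Result: 70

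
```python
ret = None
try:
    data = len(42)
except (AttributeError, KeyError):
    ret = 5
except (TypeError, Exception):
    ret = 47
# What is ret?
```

Step-by-step execution trace:
1. `data = len(42)` raises TypeError.
2. `except (AttributeError, KeyError)` does not match TypeError; skipped.
3. `except (TypeError, Exception)` matches (TypeError is in the tuple) → ret = 47.
Result: 47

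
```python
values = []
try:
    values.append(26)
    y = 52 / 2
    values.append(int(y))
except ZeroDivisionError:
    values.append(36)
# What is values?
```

Step-by-step execution trace:
1. try: `values.append(26)` → values = [26].
2. `y = 52 / 2` → y = 26.0. No exception raised.
3. `values.append(int(y))` → values = [26, 26].
4. `except ZeroDivisionError` is skipped (no exception was raised).
Result: [26, 26]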